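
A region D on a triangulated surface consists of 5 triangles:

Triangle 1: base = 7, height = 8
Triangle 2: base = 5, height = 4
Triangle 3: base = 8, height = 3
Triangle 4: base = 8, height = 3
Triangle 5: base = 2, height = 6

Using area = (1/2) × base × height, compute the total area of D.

(1/2)×7×8 + (1/2)×5×4 + (1/2)×8×3 + (1/2)×8×3 + (1/2)×2×6 = 68.0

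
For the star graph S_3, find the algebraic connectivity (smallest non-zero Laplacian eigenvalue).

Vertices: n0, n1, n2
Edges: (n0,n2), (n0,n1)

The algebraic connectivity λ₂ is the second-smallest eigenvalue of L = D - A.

The star S_3 is the complete bipartite graph K_{1,2} (one hub of degree 2, 2 leaves of degree 1). The Laplacian spectrum of K_{p,q} is 0, p (multiplicity q−1), q (multiplicity p−1), p+q. With p = 1, q = 2: 0 once, 1 with multiplicity 1, and 3 once. (Check: trace L = sum of degrees = 4 = 1·1 + 3.)
Laplacian eigenvalues: [0.0, 1.0, 3.0]. Algebraic connectivity (smallest non-zero eigenvalue) = 1.0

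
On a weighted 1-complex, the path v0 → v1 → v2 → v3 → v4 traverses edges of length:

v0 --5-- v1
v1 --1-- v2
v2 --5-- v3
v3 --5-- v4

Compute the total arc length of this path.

Arc length = 5 + 1 + 5 + 5 = 16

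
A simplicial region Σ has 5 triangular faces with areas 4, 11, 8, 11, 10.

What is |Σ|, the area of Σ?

4 + 11 + 8 + 11 + 10 = 44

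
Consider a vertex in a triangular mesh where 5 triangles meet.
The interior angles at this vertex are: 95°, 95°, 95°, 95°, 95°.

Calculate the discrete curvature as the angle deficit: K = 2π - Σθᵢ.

Sum of angles = 475°. K = 360° - 475° = -115°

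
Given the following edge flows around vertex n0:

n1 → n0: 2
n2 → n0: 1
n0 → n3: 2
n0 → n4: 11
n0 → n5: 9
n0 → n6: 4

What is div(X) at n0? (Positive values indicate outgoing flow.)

Divergence = sum of outgoing flows = (-2) + (-1) + 2 + 11 + 9 + 4 = 23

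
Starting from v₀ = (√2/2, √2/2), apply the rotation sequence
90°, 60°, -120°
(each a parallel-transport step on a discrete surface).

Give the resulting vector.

Total rotation: 90° + 60° + (-120°) = 30°. Final vector: (0.2588, 0.9659)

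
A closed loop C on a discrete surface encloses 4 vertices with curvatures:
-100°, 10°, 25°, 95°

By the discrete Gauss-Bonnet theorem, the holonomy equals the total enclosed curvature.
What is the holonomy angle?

Holonomy = total enclosed curvature = (-100°) + 10° + 25° + 95° = 30°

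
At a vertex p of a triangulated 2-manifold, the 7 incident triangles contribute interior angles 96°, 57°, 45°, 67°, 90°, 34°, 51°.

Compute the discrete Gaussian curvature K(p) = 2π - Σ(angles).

Sum of angles = 440°. K = 360° - 440° = -80° = -4π/9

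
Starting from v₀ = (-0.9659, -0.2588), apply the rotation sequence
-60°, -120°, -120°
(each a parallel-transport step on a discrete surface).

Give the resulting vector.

Total rotation: (-60°) + (-120°) + (-120°) = -300° ≡ 60° (mod 360°). Final vector: (-0.2588, -0.9659)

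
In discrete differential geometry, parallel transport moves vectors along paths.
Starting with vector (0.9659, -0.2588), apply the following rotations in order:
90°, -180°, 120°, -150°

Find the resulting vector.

Total rotation: 90° + (-180°) + 120° + (-150°) = -120°. Final vector: (-0.7071, -0.7071)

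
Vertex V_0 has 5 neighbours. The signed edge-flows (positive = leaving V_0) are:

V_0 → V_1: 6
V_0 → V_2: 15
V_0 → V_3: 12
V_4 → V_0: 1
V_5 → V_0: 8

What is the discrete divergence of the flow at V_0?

Divergence = sum of outgoing flows = 6 + 15 + 12 + (-1) + (-8) = 24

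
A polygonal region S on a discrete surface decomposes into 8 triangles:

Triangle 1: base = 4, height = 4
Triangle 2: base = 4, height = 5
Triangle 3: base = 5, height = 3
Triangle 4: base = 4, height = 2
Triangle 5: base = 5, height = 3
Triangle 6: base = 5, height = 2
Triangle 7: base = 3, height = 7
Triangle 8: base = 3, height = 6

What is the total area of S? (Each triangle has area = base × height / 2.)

(1/2)×4×4 + (1/2)×4×5 + (1/2)×5×3 + (1/2)×4×2 + (1/2)×5×3 + (1/2)×5×2 + (1/2)×3×7 + (1/2)×3×6 = 61.5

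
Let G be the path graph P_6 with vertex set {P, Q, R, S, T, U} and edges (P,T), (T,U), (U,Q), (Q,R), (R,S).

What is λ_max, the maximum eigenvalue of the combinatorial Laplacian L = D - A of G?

The path graph P_n has Laplacian eigenvalues λ_k = 2 − 2cos(kπ/n), k = 0, 1, …, n−1. Here n = 6:
k=0: 2 − 2cos(0) = 0.0; k=1: 2 − 2cos(π/6) = 0.2679; k=2: 2 − 2cos(π/3) = 1.0; k=3: 2 − 2cos(π/2) = 2.0; k=4: 2 − 2cos(2π/3) = 3.0; k=5: 2 − 2cos(5π/6) = 3.7321.
Laplacian eigenvalues: [0.0, 0.2679, 1.0, 2.0, 3.0, 3.7321]. Largest eigenvalue (spectral radius) = 3.7321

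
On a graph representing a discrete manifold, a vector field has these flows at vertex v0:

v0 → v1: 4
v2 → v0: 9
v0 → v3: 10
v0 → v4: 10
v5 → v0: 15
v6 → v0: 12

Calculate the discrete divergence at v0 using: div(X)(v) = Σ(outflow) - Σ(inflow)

Divergence = sum of outgoing flows = 4 + (-9) + 10 + 10 + (-15) + (-12) = -12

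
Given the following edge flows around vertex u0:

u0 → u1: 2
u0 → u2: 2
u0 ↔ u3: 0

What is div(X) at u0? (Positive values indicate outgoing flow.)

Divergence = sum of outgoing flows = 2 + 2 + 0 = 4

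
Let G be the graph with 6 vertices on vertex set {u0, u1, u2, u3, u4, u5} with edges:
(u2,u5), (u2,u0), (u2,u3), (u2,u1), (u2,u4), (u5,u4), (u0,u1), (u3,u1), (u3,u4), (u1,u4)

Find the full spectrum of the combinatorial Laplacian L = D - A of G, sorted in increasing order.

Degrees: deg(u0) = 2, deg(u1) = 4, deg(u2) = 5, deg(u3) = 3, deg(u4) = 4, deg(u5) = 2.
L = D − A with rows/columns ordered (u0, u1, u2, u3, u4, u5):
  [ 2, -1, -1,  0,  0,  0]
  [-1,  4, -1, -1, -1,  0]
  [-1, -1,  5, -1, -1, -1]
  [ 0, -1, -1,  3, -1,  0]
  [ 0, -1, -1, -1,  4, -1]
  [ 0,  0, -1,  0, -1,  2]
Characteristic polynomial: det(λI − L) = λ(λ² − 7λ + 9)(λ² − 7λ + 11)(λ − 6).
Roots: λ = 0; (λ² − 7λ + 9) = 0 ⇒ λ = (7 ± √13)/2 ≈ 1.6972, 5.3028; (λ² − 7λ + 11) = 0 ⇒ λ = (7 ± √5)/2 ≈ 2.382, 4.618; (λ − 6) = 0 ⇒ λ = 6.
(Check: the roots sum (with multiplicity) to 20, matching trace L = Σdeg = 2·10 = 20.)
Laplacian eigenvalues (increasing order): [0.0, 1.6972, 2.382, 4.618, 5.3028, 6.0]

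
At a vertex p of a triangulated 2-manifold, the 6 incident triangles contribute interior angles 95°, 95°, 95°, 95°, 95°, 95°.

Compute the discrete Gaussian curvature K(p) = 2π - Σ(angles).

Sum of angles = 570°. K = 360° - 570° = -210° = -7π/6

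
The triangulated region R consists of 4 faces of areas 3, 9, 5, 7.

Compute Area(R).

3 + 9 + 5 + 7 = 24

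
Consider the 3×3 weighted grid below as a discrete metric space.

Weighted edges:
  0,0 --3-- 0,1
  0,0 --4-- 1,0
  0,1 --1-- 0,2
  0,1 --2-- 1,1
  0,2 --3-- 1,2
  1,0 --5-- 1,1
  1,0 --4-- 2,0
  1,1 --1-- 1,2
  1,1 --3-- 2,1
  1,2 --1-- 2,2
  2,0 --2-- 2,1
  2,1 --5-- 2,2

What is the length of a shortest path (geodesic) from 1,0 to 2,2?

Shortest path: 1,0 → 1,1 → 1,2 → 2,2, total weight = 7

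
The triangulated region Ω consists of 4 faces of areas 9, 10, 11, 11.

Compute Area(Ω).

9 + 10 + 11 + 11 = 41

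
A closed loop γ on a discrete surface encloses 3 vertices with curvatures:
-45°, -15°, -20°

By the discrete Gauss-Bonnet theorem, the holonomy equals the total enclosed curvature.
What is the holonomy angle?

Holonomy = total enclosed curvature = (-45°) + (-15°) + (-20°) = -80°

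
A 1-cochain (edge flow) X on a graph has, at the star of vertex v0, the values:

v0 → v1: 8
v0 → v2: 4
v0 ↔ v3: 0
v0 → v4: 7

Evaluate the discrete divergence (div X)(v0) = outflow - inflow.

Divergence = sum of outgoing flows = 8 + 4 + 0 + 7 = 19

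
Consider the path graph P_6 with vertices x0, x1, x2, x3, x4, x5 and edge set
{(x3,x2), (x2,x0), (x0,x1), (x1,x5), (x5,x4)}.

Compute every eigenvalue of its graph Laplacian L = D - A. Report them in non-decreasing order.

The path graph P_n has Laplacian eigenvalues λ_k = 2 − 2cos(kπ/n), k = 0, 1, …, n−1. Here n = 6:
k=0: 2 − 2cos(0) = 0.0; k=1: 2 − 2cos(π/6) = 0.2679; k=2: 2 − 2cos(π/3) = 1.0; k=3: 2 − 2cos(π/2) = 2.0; k=4: 2 − 2cos(2π/3) = 3.0; k=5: 2 − 2cos(5π/6) = 3.7321.
Laplacian eigenvalues (increasing order): [0.0, 0.2679, 1.0, 2.0, 3.0, 3.7321]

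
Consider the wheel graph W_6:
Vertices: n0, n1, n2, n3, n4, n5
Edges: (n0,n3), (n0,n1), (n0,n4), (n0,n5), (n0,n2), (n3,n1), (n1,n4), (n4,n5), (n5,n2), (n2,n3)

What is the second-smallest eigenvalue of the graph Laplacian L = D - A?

The wheel W_6 is the join K_1 ∨ C_5 (a hub joined to every vertex of a cycle of length 5). For a join G ∨ H (G on p vertices, H on q vertices) the Laplacian spectrum is 0, p+q, the eigenvalues of L(G) other than one 0 each shifted by +q, and the eigenvalues of L(H) other than one 0 each shifted by +p. With G = K_1 (p = 1, nothing left after dropping its 0) and H = C_5 (q = 5, eigenvalues 2 − 2cos(2πk/5), k = 0, …, 4; drop k = 0), the spectrum of W_6 is 0, 6, and 1 + (2 − 2cos(2πk/5)) = 3 − 2cos(2πk/5) for k = 1, …, 4:
k=1: 3 − 2cos(2π/5) = 2.382; k=2: 3 − 2cos(4π/5) = 4.618; k=3: 3 − 2cos(6π/5) = 4.618; k=4: 3 − 2cos(8π/5) = 2.382.
Laplacian eigenvalues: [0.0, 2.382, 2.382, 4.618, 4.618, 6.0]. Algebraic connectivity (smallest non-zero eigenvalue) = 2.382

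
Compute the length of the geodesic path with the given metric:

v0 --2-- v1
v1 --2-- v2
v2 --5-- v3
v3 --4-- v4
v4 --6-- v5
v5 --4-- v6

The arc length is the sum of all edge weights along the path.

Arc length = 2 + 2 + 5 + 4 + 6 + 4 = 23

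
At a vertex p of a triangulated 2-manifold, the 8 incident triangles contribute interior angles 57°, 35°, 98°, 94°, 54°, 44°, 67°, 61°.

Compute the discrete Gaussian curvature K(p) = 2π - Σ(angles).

Sum of angles = 510°. K = 360° - 510° = -150° = -5π/6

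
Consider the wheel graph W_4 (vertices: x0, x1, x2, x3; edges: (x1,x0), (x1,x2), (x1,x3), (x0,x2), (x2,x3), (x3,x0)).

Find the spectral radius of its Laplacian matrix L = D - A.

The wheel W_4 is the join K_1 ∨ C_3 (a hub joined to every vertex of a cycle of length 3). For a join G ∨ H (G on p vertices, H on q vertices) the Laplacian spectrum is 0, p+q, the eigenvalues of L(G) other than one 0 each shifted by +q, and the eigenvalues of L(H) other than one 0 each shifted by +p. With G = K_1 (p = 1, nothing left after dropping its 0) and H = C_3 (q = 3, eigenvalues 2 − 2cos(2πk/3), k = 0, …, 2; drop k = 0), the spectrum of W_4 is 0, 4, and 1 + (2 − 2cos(2πk/3)) = 3 − 2cos(2πk/3) for k = 1, …, 2:
k=1: 3 − 2cos(2π/3) = 4.0; k=2: 3 − 2cos(4π/3) = 4.0.
Laplacian eigenvalues: [0.0, 4.0, 4.0, 4.0]. Largest eigenvalue (spectral radius) = 4.0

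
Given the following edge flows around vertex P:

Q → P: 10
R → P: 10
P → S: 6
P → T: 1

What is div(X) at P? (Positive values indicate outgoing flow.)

Divergence = sum of outgoing flows = (-10) + (-10) + 6 + 1 = -13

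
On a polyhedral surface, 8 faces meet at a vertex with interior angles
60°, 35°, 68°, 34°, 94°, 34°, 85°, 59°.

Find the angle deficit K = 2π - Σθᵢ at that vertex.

Sum of angles = 469°. K = 360° - 469° = -109° = -109π/180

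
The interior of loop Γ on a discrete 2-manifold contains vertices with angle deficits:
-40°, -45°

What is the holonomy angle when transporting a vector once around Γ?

Holonomy = total enclosed curvature = (-40°) + (-45°) = -85°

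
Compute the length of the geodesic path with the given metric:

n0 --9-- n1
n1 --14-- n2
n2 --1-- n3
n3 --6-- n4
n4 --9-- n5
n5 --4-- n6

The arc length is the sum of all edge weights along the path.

Arc length = 9 + 14 + 1 + 6 + 9 + 4 = 43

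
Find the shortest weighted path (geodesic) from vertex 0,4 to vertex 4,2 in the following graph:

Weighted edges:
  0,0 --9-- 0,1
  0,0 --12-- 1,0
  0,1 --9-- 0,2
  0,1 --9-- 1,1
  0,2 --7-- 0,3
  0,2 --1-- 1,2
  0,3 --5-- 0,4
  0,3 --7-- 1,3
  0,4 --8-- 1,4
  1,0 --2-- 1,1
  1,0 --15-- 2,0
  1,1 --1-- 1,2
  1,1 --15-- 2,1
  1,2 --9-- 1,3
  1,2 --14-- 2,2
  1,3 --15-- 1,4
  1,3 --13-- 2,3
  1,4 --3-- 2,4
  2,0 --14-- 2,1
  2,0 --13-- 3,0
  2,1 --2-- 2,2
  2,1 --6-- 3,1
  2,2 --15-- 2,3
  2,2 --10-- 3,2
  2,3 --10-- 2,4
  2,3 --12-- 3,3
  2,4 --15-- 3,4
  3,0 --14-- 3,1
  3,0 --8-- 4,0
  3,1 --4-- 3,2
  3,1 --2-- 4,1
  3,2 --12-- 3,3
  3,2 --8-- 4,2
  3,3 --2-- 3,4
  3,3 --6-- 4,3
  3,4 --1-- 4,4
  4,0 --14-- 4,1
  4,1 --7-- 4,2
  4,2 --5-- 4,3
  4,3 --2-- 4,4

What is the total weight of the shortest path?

Shortest path: 0,4 → 1,4 → 2,4 → 3,4 → 4,4 → 4,3 → 4,2, total weight = 34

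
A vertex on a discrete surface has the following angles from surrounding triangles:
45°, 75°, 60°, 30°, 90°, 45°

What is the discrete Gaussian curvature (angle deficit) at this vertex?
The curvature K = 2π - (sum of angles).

Sum of angles = 345°. K = 360° - 345° = 15° = π/12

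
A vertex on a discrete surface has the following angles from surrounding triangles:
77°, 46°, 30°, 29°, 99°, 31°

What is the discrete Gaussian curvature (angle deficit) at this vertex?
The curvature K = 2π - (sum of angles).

Sum of angles = 312°. K = 360° - 312° = 48° = 4π/15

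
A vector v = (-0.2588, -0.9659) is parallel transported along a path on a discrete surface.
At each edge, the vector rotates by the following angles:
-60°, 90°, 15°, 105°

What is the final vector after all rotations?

Total rotation: (-60°) + 90° + 15° + 105° = 150°. Final vector: (0.7071, 0.7071)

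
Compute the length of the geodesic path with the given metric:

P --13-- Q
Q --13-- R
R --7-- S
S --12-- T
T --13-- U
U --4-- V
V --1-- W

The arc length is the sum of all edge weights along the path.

Arc length = 13 + 13 + 7 + 12 + 13 + 4 + 1 = 63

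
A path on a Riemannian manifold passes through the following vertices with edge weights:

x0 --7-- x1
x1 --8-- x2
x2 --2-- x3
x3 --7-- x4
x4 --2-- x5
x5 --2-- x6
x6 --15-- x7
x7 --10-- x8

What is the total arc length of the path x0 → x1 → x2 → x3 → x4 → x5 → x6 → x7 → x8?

Arc length = 7 + 8 + 2 + 7 + 2 + 2 + 15 + 10 = 53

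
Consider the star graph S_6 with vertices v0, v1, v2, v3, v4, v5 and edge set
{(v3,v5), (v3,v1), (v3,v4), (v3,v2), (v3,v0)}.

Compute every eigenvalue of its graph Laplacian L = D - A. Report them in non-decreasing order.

The star S_6 is the complete bipartite graph K_{1,5} (one hub of degree 5, 5 leaves of degree 1). The Laplacian spectrum of K_{p,q} is 0, p (multiplicity q−1), q (multiplicity p−1), p+q. With p = 1, q = 5: 0 once, 1 with multiplicity 4, and 6 once. (Check: trace L = sum of degrees = 10 = 4·1 + 6.)
Laplacian eigenvalues (increasing order): [0.0, 1.0, 1.0, 1.0, 1.0, 6.0]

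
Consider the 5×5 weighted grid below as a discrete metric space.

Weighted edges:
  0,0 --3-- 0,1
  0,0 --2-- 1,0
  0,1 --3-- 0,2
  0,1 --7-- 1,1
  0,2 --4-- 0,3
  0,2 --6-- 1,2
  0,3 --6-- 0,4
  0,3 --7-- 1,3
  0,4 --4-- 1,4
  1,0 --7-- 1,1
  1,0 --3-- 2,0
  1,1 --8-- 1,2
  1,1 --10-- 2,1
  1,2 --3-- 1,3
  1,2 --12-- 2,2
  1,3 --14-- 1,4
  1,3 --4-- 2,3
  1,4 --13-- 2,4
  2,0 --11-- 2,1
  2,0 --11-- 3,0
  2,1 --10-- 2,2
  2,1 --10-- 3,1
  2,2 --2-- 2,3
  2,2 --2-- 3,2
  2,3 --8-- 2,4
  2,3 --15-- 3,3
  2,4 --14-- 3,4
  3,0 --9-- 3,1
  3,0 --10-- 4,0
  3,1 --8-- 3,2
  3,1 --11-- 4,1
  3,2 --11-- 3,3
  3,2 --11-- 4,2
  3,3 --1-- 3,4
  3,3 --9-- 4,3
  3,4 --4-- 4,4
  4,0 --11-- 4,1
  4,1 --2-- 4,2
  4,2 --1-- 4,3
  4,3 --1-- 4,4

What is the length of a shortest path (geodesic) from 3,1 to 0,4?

Shortest path: 3,1 → 3,2 → 2,2 → 2,3 → 1,3 → 0,3 → 0,4, total weight = 29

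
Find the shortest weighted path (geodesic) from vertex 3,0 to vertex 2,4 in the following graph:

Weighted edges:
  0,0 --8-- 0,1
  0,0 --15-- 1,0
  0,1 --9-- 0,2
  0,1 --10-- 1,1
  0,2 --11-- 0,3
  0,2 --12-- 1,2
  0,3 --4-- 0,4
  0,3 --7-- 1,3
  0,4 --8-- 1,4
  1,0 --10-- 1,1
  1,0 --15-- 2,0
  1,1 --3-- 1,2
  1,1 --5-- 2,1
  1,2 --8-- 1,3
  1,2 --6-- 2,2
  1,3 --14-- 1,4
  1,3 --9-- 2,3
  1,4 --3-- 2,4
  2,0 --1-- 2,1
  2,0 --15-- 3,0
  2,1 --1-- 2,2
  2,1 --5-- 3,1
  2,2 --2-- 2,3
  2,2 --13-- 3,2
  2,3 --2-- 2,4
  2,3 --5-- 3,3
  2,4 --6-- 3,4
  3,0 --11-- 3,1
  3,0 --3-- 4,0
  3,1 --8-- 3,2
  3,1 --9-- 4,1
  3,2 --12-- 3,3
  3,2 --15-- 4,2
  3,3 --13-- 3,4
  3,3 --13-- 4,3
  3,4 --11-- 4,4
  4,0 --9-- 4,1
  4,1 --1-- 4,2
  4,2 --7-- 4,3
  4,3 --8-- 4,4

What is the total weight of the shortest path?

Shortest path: 3,0 → 3,1 → 2,1 → 2,2 → 2,3 → 2,4, total weight = 21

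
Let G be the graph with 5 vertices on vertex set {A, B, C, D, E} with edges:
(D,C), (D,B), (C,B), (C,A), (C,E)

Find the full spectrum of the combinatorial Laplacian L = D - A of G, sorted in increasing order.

Degrees: deg(A) = 1, deg(B) = 2, deg(C) = 4, deg(D) = 2, deg(E) = 1.
L = D − A with rows/columns ordered (A, B, C, D, E):
  [ 1,  0, -1,  0,  0]
  [ 0,  2, -1, -1,  0]
  [-1, -1,  4, -1, -1]
  [ 0, -1, -1,  2,  0]
  [ 0,  0, -1,  0,  1]
Characteristic polynomial: det(λI − L) = λ(λ − 1)²(λ − 3)(λ − 5).
Roots: λ = 0; (λ − 1) = 0 ⇒ λ = 1 (multiplicity 2); (λ − 3) = 0 ⇒ λ = 3; (λ − 5) = 0 ⇒ λ = 5.
(Check: the roots sum (with multiplicity) to 10, matching trace L = Σdeg = 2·5 = 10.)
Laplacian eigenvalues (increasing order): [0.0, 1.0, 1.0, 3.0, 5.0]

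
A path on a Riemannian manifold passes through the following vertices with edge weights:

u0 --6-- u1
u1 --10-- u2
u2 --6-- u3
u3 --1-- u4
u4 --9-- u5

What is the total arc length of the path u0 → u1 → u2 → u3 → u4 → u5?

Arc length = 6 + 10 + 6 + 1 + 9 = 32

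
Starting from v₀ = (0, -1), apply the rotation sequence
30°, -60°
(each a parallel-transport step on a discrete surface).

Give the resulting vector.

Total rotation: 30° + (-60°) = -30°. Final vector: (-0.5000, -0.8660)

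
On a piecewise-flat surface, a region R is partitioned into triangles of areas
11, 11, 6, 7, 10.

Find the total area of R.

11 + 11 + 6 + 7 + 10 = 45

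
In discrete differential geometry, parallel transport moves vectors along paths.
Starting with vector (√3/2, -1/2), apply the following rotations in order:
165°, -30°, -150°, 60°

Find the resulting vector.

Total rotation: 165° + (-30°) + (-150°) + 60° = 45°. Final vector: (0.9659, 0.2588)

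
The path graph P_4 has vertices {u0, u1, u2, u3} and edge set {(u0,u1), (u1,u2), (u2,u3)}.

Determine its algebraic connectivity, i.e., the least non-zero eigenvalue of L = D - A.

The path graph P_n has Laplacian eigenvalues λ_k = 2 − 2cos(kπ/n), k = 0, 1, …, n−1. Here n = 4:
k=0: 2 − 2cos(0) = 0.0; k=1: 2 − 2cos(π/4) = 0.5858; k=2: 2 − 2cos(π/2) = 2.0; k=3: 2 − 2cos(3π/4) = 3.4142.
Laplacian eigenvalues: [0.0, 0.5858, 2.0, 3.4142]. Algebraic connectivity (smallest non-zero eigenvalue) = 0.5858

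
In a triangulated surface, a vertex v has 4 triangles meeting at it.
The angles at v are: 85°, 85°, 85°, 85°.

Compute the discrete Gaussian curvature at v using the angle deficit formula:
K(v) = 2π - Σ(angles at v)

Sum of angles = 340°. K = 360° - 340° = 20° = π/9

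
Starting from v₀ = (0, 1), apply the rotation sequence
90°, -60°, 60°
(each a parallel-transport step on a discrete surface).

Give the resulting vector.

Total rotation: 90° + (-60°) + 60° = 90°. Final vector: (-1, 0)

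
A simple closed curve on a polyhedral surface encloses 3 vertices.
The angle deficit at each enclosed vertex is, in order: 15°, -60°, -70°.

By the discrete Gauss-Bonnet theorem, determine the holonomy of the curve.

Holonomy = total enclosed curvature = 15° + (-60°) + (-70°) = -115°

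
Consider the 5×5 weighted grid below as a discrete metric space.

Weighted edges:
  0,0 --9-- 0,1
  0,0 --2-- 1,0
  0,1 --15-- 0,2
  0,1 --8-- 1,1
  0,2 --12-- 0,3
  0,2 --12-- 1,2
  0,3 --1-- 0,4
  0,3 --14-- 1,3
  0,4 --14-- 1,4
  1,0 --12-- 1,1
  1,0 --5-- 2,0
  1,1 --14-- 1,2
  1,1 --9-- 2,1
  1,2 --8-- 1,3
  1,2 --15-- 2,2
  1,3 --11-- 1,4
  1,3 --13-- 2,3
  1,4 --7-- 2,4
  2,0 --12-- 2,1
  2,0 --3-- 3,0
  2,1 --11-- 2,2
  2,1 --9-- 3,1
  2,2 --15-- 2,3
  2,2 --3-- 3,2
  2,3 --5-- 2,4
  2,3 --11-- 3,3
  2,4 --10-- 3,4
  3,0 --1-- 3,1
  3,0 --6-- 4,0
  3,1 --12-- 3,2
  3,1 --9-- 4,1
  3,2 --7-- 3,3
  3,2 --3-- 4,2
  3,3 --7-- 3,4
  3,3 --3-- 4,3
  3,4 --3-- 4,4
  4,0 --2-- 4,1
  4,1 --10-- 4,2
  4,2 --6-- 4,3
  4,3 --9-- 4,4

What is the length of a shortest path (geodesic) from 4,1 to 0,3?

Shortest path: 4,1 → 4,2 → 3,2 → 2,2 → 1,2 → 1,3 → 0,3, total weight = 53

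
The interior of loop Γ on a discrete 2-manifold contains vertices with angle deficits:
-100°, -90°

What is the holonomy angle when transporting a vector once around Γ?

Holonomy = total enclosed curvature = (-100°) + (-90°) = -190°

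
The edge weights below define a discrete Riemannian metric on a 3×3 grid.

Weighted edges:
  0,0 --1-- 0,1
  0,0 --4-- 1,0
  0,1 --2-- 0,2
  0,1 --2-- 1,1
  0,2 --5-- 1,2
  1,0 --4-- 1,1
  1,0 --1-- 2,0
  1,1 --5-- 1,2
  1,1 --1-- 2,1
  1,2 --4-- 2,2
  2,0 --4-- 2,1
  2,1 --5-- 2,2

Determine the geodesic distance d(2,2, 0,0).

Shortest path: 2,2 → 2,1 → 1,1 → 0,1 → 0,0, total weight = 9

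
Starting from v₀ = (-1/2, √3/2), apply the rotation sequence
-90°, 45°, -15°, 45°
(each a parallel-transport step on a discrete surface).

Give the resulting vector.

Total rotation: (-90°) + 45° + (-15°) + 45° = -15°. Final vector: (-0.2588, 0.9659)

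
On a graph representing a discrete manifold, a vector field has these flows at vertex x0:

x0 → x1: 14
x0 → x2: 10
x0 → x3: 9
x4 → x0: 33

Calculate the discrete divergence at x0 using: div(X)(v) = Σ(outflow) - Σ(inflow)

Divergence = sum of outgoing flows = 14 + 10 + 9 + (-33) = 0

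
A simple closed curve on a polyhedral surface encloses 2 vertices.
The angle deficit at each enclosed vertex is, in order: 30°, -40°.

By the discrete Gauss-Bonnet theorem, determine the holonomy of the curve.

Holonomy = total enclosed curvature = 30° + (-40°) = -10°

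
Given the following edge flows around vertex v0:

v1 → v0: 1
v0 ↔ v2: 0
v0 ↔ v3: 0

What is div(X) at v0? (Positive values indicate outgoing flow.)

Divergence = sum of outgoing flows = (-1) + 0 + 0 = -1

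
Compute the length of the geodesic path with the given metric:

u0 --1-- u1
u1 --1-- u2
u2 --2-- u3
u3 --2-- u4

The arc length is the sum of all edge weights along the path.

Arc length = 1 + 1 + 2 + 2 = 6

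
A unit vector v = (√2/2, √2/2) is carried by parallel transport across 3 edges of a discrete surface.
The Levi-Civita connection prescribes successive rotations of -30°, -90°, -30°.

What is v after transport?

Total rotation: (-30°) + (-90°) + (-30°) = -150°. Final vector: (-0.2588, -0.9659)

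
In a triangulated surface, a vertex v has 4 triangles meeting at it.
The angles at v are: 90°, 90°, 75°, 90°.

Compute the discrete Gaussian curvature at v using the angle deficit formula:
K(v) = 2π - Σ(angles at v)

Sum of angles = 345°. K = 360° - 345° = 15°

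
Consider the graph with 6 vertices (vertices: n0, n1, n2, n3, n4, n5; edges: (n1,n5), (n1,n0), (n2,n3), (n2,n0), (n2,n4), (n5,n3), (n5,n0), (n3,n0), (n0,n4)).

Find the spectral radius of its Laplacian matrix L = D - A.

Degrees: deg(n0) = 5, deg(n1) = 2, deg(n2) = 3, deg(n3) = 3, deg(n4) = 2, deg(n5) = 3.
L = D − A with rows/columns ordered (n0, n1, n2, n3, n4, n5):
  [ 5, -1, -1, -1, -1, -1]
  [-1,  2,  0,  0,  0, -1]
  [-1,  0,  3, -1, -1,  0]
  [-1,  0, -1,  3,  0, -1]
  [-1,  0, -1,  0,  2,  0]
  [-1, -1,  0, -1,  0,  3]
Characteristic polynomial: det(λI − L) = λ(λ² − 5λ + 5)(λ² − 7λ + 11)(λ − 6).
Roots: λ = 0; (λ² − 5λ + 5) = 0 ⇒ λ = (5 ± √5)/2 ≈ 1.382, 3.618; (λ² − 7λ + 11) = 0 ⇒ λ = (7 ± √5)/2 ≈ 2.382, 4.618; (λ − 6) = 0 ⇒ λ = 6.
(Check: the roots sum (with multiplicity) to 18, matching trace L = Σdeg = 2·9 = 18.)
Laplacian eigenvalues: [0.0, 1.382, 2.382, 3.618, 4.618, 6.0]. Largest eigenvalue (spectral radius) = 6.0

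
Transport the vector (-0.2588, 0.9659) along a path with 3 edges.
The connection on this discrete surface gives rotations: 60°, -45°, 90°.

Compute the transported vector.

Total rotation: 60° + (-45°) + 90° = 105°. Final vector: (-0.8660, -0.5000)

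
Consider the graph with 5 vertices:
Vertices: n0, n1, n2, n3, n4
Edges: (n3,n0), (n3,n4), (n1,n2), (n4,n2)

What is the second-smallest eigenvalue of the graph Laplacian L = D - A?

Degrees: deg(n0) = 1, deg(n1) = 1, deg(n2) = 2, deg(n3) = 2, deg(n4) = 2.
L = D − A with rows/columns ordered (n0, n1, n2, n3, n4):
  [ 1,  0,  0, -1,  0]
  [ 0,  1, -1,  0,  0]
  [ 0, -1,  2,  0, -1]
  [-1,  0,  0,  2, -1]
  [ 0,  0, -1, -1,  2]
Characteristic polynomial: det(λI − L) = λ(λ² − 3λ + 1)(λ² − 5λ + 5).
Roots: λ = 0; (λ² − 3λ + 1) = 0 ⇒ λ = (3 ± √5)/2 ≈ 0.382, 2.618; (λ² − 5λ + 5) = 0 ⇒ λ = (5 ± √5)/2 ≈ 1.382, 3.618.
(Check: the roots sum (with multiplicity) to 8, matching trace L = Σdeg = 2·4 = 8.)
Laplacian eigenvalues: [0.0, 0.382, 1.382, 2.618, 3.618]. Algebraic connectivity (smallest non-zero eigenvalue) = 0.382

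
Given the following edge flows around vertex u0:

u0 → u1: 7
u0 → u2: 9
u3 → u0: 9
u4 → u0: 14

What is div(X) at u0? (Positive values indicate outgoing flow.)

Divergence = sum of outgoing flows = 7 + 9 + (-9) + (-14) = -7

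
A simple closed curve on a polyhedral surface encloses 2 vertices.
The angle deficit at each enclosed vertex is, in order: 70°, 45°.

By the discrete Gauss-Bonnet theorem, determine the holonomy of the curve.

Holonomy = total enclosed curvature = 70° + 45° = 115°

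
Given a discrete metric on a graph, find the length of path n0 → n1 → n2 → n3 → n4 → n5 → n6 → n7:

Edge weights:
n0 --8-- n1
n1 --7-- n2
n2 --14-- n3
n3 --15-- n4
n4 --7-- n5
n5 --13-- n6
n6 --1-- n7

Arc length = 8 + 7 + 14 + 15 + 7 + 13 + 1 = 65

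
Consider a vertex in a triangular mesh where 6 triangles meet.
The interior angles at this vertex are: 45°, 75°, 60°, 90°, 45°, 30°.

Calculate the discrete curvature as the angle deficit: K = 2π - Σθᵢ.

Sum of angles = 345°. K = 360° - 345° = 15°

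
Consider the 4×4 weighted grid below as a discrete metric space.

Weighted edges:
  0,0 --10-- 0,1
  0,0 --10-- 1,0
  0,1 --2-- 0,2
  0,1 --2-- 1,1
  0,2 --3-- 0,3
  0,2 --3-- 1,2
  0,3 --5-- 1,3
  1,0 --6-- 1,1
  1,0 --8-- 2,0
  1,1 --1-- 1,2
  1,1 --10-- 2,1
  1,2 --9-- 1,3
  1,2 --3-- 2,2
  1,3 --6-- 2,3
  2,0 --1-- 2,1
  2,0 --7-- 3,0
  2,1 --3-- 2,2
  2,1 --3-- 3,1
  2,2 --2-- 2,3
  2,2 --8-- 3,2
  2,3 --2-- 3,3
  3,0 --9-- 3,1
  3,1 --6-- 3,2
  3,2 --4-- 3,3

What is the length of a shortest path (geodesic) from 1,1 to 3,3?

Shortest path: 1,1 → 1,2 → 2,2 → 2,3 → 3,3, total weight = 8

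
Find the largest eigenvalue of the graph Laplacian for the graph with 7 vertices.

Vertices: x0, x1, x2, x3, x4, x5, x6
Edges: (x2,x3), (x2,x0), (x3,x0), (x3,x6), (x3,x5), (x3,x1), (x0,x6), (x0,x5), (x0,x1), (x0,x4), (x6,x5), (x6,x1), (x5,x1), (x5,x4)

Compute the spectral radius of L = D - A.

Degrees: deg(x0) = 6, deg(x1) = 4, deg(x2) = 2, deg(x3) = 5, deg(x4) = 2, deg(x5) = 5, deg(x6) = 4.
L = D − A with rows/columns ordered (x0, x1, x2, x3, x4, x5, x6):
  [ 6, -1, -1, -1, -1, -1, -1]
  [-1,  4,  0, -1,  0, -1, -1]
  [-1,  0,  2, -1,  0,  0,  0]
  [-1, -1, -1,  5,  0, -1, -1]
  [-1,  0,  0,  0,  2, -1,  0]
  [-1, -1,  0, -1, -1,  5, -1]
  [-1, -1,  0, -1,  0, -1,  4]
Characteristic polynomial: det(λI − L) = λ(λ² − 8λ + 11)(λ² − 8λ + 13)(λ − 5)(λ − 7).
Roots: λ = 0; (λ² − 8λ + 11) = 0 ⇒ λ = 4 ± √5 ≈ 1.7639, 6.2361; (λ² − 8λ + 13) = 0 ⇒ λ = 4 ± √3 ≈ 2.2679, 5.7321; (λ − 5) = 0 ⇒ λ = 5; (λ − 7) = 0 ⇒ λ = 7.
(Check: the roots sum (with multiplicity) to 28, matching trace L = Σdeg = 2·14 = 28.)
Laplacian eigenvalues: [0.0, 1.7639, 2.2679, 5.0, 5.7321, 6.2361, 7.0]. Largest eigenvalue (spectral radius) = 7.0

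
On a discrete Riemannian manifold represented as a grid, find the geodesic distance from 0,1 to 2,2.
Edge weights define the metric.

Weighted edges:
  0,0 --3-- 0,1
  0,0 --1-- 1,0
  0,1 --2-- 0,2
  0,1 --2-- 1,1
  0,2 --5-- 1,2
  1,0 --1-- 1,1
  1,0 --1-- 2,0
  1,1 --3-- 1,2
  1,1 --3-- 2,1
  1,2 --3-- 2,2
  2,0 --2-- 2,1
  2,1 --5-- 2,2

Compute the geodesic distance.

Shortest path: 0,1 → 1,1 → 1,2 → 2,2, total weight = 8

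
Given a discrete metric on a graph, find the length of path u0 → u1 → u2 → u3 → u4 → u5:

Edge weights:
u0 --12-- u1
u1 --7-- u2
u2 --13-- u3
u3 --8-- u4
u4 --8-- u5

Arc length = 12 + 7 + 13 + 8 + 8 = 48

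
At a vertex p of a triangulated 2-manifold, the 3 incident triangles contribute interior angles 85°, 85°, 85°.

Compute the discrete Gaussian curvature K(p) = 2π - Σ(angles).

Sum of angles = 255°. K = 360° - 255° = 105°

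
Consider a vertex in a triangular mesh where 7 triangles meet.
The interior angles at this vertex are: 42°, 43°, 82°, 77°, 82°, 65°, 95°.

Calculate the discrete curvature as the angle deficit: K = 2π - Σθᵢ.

Sum of angles = 486°. K = 360° - 486° = -126° = -7π/10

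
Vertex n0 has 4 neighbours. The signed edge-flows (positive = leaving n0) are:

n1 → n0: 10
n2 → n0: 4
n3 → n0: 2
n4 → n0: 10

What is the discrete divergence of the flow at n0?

Divergence = sum of outgoing flows = (-10) + (-4) + (-2) + (-10) = -26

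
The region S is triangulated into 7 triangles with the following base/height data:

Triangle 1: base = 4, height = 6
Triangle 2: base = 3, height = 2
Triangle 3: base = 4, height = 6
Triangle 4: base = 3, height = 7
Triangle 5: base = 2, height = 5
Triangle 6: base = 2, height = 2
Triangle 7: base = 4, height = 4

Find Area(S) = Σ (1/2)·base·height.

(1/2)×4×6 + (1/2)×3×2 + (1/2)×4×6 + (1/2)×3×7 + (1/2)×2×5 + (1/2)×2×2 + (1/2)×4×4 = 52.5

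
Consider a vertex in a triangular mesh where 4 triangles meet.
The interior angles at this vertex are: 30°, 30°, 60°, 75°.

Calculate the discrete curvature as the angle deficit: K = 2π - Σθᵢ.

Sum of angles = 195°. K = 360° - 195° = 165°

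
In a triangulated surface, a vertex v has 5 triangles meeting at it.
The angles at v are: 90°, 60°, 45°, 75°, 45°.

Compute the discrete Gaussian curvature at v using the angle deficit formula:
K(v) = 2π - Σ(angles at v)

Sum of angles = 315°. K = 360° - 315° = 45°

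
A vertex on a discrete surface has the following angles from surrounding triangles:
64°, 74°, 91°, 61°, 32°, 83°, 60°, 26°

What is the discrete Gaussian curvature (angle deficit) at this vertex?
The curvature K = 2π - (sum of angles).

Sum of angles = 491°. K = 360° - 491° = -131° = -131π/180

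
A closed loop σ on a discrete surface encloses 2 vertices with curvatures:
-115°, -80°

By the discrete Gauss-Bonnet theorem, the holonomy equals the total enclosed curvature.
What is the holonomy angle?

Holonomy = total enclosed curvature = (-115°) + (-80°) = -195°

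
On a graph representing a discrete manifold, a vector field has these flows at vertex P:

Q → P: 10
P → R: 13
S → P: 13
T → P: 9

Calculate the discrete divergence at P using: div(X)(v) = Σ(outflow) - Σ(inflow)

Divergence = sum of outgoing flows = (-10) + 13 + (-13) + (-9) = -19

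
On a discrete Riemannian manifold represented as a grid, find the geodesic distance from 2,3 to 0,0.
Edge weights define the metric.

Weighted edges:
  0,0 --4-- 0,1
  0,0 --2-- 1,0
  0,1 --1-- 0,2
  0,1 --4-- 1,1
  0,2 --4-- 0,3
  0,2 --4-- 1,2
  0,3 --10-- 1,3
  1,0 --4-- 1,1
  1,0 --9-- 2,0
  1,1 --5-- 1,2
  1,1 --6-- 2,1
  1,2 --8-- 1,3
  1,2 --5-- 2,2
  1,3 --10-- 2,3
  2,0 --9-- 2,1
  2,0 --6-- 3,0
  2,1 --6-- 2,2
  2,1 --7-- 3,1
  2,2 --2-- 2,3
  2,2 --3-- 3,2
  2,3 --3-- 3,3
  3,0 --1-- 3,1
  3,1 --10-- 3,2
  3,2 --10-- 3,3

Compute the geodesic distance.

Shortest path: 2,3 → 2,2 → 1,2 → 0,2 → 0,1 → 0,0, total weight = 16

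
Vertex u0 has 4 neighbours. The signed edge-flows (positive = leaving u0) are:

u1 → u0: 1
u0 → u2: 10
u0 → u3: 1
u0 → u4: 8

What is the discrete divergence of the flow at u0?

Divergence = sum of outgoing flows = (-1) + 10 + 1 + 8 = 18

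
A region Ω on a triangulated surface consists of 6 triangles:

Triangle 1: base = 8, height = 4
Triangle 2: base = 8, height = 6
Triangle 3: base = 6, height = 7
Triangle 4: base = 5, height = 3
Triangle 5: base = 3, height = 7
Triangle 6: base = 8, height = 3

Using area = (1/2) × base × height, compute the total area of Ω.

(1/2)×8×4 + (1/2)×8×6 + (1/2)×6×7 + (1/2)×5×3 + (1/2)×3×7 + (1/2)×8×3 = 91.0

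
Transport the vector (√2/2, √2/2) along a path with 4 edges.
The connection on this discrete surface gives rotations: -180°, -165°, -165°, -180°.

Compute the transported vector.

Total rotation: (-180°) + (-165°) + (-165°) + (-180°) = -690° ≡ 30° (mod 360°). Final vector: (0.2588, 0.9659)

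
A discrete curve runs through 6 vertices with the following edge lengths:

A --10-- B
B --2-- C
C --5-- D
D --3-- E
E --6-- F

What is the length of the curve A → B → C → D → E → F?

Arc length = 10 + 2 + 5 + 3 + 6 = 26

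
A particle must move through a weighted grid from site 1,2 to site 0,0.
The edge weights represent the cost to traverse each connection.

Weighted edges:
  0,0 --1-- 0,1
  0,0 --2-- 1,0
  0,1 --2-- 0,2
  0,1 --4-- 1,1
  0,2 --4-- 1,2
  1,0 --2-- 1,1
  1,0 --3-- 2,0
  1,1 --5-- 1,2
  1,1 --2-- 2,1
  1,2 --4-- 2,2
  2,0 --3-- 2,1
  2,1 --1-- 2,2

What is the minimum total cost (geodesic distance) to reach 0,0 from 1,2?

Shortest path: 1,2 → 0,2 → 0,1 → 0,0, total weight = 7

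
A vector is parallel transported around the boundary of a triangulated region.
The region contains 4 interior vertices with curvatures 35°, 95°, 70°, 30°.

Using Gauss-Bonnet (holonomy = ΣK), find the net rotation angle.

Holonomy = total enclosed curvature = 35° + 95° + 70° + 30° = 230°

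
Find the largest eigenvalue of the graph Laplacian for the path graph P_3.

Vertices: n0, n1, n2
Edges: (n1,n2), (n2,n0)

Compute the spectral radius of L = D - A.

The path graph P_n has Laplacian eigenvalues λ_k = 2 − 2cos(kπ/n), k = 0, 1, …, n−1. Here n = 3:
k=0: 2 − 2cos(0) = 0.0; k=1: 2 − 2cos(π/3) = 1.0; k=2: 2 − 2cos(2π/3) = 3.0.
Laplacian eigenvalues: [0.0, 1.0, 3.0]. Largest eigenvalue (spectral radius) = 3.0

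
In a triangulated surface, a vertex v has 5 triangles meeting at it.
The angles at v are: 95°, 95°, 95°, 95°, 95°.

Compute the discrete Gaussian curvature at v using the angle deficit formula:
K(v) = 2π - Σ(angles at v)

Sum of angles = 475°. K = 360° - 475° = -115°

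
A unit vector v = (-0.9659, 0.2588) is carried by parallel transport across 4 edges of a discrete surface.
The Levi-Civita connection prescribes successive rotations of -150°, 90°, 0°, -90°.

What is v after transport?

Total rotation: (-150°) + 90° + 0° + (-90°) = -150°. Final vector: (0.9659, 0.2588)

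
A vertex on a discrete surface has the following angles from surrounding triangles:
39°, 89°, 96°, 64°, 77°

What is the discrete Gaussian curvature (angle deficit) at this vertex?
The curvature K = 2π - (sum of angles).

Sum of angles = 365°. K = 360° - 365° = -5° = -π/36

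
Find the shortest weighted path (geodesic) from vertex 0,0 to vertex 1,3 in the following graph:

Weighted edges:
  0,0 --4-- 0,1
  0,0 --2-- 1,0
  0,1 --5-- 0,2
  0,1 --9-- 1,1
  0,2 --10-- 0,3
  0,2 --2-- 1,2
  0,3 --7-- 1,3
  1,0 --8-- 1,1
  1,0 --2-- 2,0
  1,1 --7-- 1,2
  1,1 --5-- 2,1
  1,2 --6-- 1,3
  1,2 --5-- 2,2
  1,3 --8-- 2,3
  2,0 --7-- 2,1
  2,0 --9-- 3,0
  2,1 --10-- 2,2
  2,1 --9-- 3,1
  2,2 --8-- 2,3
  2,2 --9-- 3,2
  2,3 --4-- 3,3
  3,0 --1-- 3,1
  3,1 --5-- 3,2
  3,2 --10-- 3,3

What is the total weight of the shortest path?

Shortest path: 0,0 → 0,1 → 0,2 → 1,2 → 1,3, total weight = 17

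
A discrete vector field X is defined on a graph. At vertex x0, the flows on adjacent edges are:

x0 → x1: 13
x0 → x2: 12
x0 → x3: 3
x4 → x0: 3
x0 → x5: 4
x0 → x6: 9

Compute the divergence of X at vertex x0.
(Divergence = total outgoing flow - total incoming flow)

Divergence = sum of outgoing flows = 13 + 12 + 3 + (-3) + 4 + 9 = 38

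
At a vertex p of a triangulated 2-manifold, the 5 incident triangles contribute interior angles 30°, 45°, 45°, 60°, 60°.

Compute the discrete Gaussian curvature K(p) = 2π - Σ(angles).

Sum of angles = 240°. K = 360° - 240° = 120° = 2π/3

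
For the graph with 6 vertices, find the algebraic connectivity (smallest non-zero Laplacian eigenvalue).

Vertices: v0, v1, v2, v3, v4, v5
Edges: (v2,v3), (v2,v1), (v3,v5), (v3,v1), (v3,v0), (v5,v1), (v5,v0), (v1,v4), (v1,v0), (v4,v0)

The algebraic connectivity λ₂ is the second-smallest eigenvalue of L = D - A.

Degrees: deg(v0) = 4, deg(v1) = 5, deg(v2) = 2, deg(v3) = 4, deg(v4) = 2, deg(v5) = 3.
L = D − A with rows/columns ordered (v0, v1, v2, v3, v4, v5):
  [ 4, -1,  0, -1, -1, -1]
  [-1,  5, -1, -1, -1, -1]
  [ 0, -1,  2, -1,  0,  0]
  [-1, -1, -1,  4,  0, -1]
  [-1, -1,  0,  0,  2,  0]
  [-1, -1,  0, -1,  0,  3]
Characteristic polynomial: det(λI − L) = λ(λ² − 7λ + 9)(λ² − 7λ + 11)(λ − 6).
Roots: λ = 0; (λ² − 7λ + 9) = 0 ⇒ λ = (7 ± √13)/2 ≈ 1.6972, 5.3028; (λ² − 7λ + 11) = 0 ⇒ λ = (7 ± √5)/2 ≈ 2.382, 4.618; (λ − 6) = 0 ⇒ λ = 6.
(Check: the roots sum (with multiplicity) to 20, matching trace L = Σdeg = 2·10 = 20.)
Laplacian eigenvalues: [0.0, 1.6972, 2.382, 4.618, 5.3028, 6.0]. Algebraic connectivity (smallest non-zero eigenvalue) = 1.6972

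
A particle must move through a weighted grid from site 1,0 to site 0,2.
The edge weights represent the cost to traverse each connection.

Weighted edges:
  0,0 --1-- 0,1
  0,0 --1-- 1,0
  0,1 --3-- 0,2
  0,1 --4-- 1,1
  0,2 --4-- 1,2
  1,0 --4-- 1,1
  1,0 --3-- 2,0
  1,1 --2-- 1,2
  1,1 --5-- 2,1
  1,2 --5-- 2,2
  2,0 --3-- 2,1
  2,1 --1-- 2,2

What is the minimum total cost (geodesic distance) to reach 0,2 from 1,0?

Shortest path: 1,0 → 0,0 → 0,1 → 0,2, total weight = 5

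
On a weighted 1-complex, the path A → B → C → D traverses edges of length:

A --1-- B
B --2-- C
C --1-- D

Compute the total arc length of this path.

Arc length = 1 + 2 + 1 = 4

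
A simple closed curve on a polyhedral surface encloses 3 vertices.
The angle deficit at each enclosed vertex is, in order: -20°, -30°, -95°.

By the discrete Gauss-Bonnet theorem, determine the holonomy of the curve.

Holonomy = total enclosed curvature = (-20°) + (-30°) + (-95°) = -145°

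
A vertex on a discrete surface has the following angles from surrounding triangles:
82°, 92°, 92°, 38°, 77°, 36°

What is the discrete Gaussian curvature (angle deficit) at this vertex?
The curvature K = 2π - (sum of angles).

Sum of angles = 417°. K = 360° - 417° = -57° = -19π/60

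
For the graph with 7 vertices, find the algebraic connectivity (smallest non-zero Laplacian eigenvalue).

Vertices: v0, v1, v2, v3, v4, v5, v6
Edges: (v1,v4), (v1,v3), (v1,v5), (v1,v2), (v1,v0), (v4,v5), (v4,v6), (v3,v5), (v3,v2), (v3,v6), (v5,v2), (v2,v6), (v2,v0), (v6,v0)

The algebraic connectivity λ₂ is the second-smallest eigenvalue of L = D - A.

Degrees: deg(v0) = 3, deg(v1) = 5, deg(v2) = 5, deg(v3) = 4, deg(v4) = 3, deg(v5) = 4, deg(v6) = 4.
L = D − A with rows/columns ordered (v0, v1, v2, v3, v4, v5, v6):
  [ 3, -1, -1,  0,  0,  0, -1]
  [-1,  5, -1, -1, -1, -1,  0]
  [-1, -1,  5, -1,  0, -1, -1]
  [ 0, -1, -1,  4,  0, -1, -1]
  [ 0, -1,  0,  0,  3, -1, -1]
  [ 0, -1, -1, -1, -1,  4,  0]
  [-1,  0, -1, -1, -1,  0,  4]
Characteristic polynomial: det(λI − L) = λ(λ² − 8λ + 14)(λ² − 10λ + 22)(λ − 4)(λ − 6).
Roots: λ = 0; (λ² − 8λ + 14) = 0 ⇒ λ = 4 ± √2 ≈ 2.5858, 5.4142; (λ² − 10λ + 22) = 0 ⇒ λ = 5 ± √3 ≈ 3.2679, 6.7321; (λ − 4) = 0 ⇒ λ = 4; (λ − 6) = 0 ⇒ λ = 6.
(Check: the roots sum (with multiplicity) to 28, matching trace L = Σdeg = 2·14 = 28.)
Laplacian eigenvalues: [0.0, 2.5858, 3.2679, 4.0, 5.4142, 6.0, 6.7321]. Algebraic connectivity (smallest non-zero eigenvalue) = 2.5858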